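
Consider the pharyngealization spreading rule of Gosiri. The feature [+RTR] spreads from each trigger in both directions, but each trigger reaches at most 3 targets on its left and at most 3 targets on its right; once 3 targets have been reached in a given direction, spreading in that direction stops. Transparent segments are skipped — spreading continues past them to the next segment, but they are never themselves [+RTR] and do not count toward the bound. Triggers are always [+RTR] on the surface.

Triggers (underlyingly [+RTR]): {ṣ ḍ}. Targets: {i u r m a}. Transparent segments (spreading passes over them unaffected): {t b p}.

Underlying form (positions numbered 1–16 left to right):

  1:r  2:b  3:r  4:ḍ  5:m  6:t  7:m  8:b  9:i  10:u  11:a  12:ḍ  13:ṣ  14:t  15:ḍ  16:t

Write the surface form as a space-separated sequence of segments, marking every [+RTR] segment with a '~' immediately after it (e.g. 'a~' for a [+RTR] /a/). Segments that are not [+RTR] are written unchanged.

From /ḍ/ at 4 rightward: 5 /m/ → [+RTR]; 6 /t/ transparent; 7 /m/ → [+RTR]; 8 /b/ transparent; 9 /i/ → [+RTR]; bound reached.
From /ḍ/ at 4 leftward: 3 /r/ → [+RTR]; 2 /b/ transparent; 1 /r/ → [+RTR]; word edge.
From /ḍ/ at 12 rightward: 13 /ṣ/ is itself a trigger — this domain ends here.
From /ḍ/ at 12 leftward: 11 /a/ → [+RTR]; 10 /u/ → [+RTR]; 9 /i/ → [+RTR]; bound reached.
From /ṣ/ at 13 rightward: 14 /t/ transparent; 15 /ḍ/ is itself a trigger — this domain ends here.
From /ṣ/ at 13 leftward: 12 /ḍ/ is itself a trigger — this domain ends here.
From /ḍ/ at 15 rightward: 16 /t/ transparent; word edge.
From /ḍ/ at 15 leftward: 14 /t/ transparent; 13 /ṣ/ is itself a trigger — this domain ends here.
[+RTR] positions on the surface: 1 3 4 5 7 9 10 11 12 13 15.

r~ b r~ ḍ~ m~ t m~ b i~ u~ a~ ḍ~ ṣ~ t ḍ~ t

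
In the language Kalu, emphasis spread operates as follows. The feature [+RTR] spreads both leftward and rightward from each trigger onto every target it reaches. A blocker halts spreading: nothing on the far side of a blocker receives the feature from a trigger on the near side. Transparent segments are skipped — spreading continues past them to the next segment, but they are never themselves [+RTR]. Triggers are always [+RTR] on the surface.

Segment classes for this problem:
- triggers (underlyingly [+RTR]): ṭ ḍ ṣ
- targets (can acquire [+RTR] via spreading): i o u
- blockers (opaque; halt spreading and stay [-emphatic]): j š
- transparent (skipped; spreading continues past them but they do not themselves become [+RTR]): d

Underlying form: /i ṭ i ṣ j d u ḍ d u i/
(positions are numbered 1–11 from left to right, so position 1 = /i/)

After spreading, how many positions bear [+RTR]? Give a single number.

8

From /ṭ/ at 2 rightward: 3 /i/ → [+RTR]; 4 /ṣ/ is itself a trigger — this domain ends here.
From /ṭ/ at 2 leftward: 1 /i/ → [+RTR]; word edge.
From /ṣ/ at 4 rightward: 5 /j/ blocks.
From /ṣ/ at 4 leftward: 3 /i/ → [+RTR]; 2 /ṭ/ is itself a trigger — this domain ends here.
From /ḍ/ at 8 rightward: 9 /d/ transparent; 10 /u/ → [+RTR]; 11 /i/ → [+RTR]; word edge.
From /ḍ/ at 8 leftward: 7 /u/ → [+RTR]; 6 /d/ transparent; 5 /j/ blocks.
[+RTR] positions on the surface: 1 2 3 4 7 8 10 11.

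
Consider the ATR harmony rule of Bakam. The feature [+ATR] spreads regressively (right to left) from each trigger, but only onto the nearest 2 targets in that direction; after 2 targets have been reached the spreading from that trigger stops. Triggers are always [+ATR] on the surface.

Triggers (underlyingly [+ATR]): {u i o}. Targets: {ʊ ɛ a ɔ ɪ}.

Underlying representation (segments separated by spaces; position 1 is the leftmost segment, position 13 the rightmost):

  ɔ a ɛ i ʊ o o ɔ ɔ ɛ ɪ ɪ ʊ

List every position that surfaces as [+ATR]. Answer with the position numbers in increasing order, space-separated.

From /i/ at 4 leftward: 3 /ɛ/ → [+ATR]; 2 /a/ → [+ATR]; bound reached.
From /o/ at 6 leftward: 5 /ʊ/ → [+ATR]; 4 /i/ is itself a trigger — this domain ends here.
From /o/ at 7 leftward: 6 /o/ is itself a trigger — this domain ends here.
Targets with no active source: positions 1 8 9 10 11 12 13 stay [-ATR].

2 3 4 5 6 7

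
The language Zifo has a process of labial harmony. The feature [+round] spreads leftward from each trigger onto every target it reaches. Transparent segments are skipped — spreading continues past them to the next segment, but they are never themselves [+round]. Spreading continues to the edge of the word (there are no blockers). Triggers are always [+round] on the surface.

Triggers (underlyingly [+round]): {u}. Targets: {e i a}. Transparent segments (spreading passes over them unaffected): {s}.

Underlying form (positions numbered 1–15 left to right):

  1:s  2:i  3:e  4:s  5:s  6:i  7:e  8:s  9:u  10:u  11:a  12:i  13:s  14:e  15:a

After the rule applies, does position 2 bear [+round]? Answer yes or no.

From /u/ at 9 leftward: 8 /s/ transparent; 7 /e/ → [+round]; 6 /i/ → [+round]; 5 /s/ transparent; 4 /s/ transparent; 3 /e/ → [+round]; 2 /i/ → [+round]; 1 /s/ transparent; word edge.
From /u/ at 10 leftward: 9 /u/ is itself a trigger — this domain ends here.
Targets with no active source: positions 11 12 14 15 stay [-round].
[+round] positions on the surface: 2 3 6 7 9 10.

yes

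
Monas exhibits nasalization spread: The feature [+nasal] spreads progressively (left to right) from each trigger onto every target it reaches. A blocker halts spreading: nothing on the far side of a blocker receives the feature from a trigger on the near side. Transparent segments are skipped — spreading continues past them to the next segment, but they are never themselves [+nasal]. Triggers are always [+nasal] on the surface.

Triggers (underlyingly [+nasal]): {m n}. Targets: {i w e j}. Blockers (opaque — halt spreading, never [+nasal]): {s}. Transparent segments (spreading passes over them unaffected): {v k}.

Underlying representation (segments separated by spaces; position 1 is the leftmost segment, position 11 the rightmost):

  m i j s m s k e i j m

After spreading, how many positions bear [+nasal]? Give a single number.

From /m/ at 1 rightward: 2 /i/ → [+nasal]; 3 /j/ → [+nasal]; 4 /s/ blocks.
From /m/ at 5 rightward: 6 /s/ blocks.
From /m/ at 11 rightward: word edge.
Targets with no active source: positions 8 9 10 stay [-nasal].
[+nasal] positions on the surface: 1 2 3 5 11.

5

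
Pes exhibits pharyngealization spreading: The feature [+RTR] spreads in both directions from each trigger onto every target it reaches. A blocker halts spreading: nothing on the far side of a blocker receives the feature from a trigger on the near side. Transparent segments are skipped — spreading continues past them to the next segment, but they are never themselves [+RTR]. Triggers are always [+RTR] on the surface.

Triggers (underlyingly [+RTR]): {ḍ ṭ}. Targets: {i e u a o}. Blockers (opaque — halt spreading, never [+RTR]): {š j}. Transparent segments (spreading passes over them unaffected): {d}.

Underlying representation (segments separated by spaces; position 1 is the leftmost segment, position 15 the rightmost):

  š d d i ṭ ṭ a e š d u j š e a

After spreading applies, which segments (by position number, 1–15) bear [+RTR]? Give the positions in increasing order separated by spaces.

From /ṭ/ at 5 rightward: 6 /ṭ/ is itself a trigger — this domain ends here.
From /ṭ/ at 5 leftward: 4 /i/ → [+RTR]; 3 /d/ transparent; 2 /d/ transparent; 1 /š/ blocks.
From /ṭ/ at 6 rightward: 7 /a/ → [+RTR]; 8 /e/ → [+RTR]; 9 /š/ blocks.
From /ṭ/ at 6 leftward: 5 /ṭ/ is itself a trigger — this domain ends here.
Targets with no active source: positions 11 14 15 stay [-emphatic].

4 5 6 7 8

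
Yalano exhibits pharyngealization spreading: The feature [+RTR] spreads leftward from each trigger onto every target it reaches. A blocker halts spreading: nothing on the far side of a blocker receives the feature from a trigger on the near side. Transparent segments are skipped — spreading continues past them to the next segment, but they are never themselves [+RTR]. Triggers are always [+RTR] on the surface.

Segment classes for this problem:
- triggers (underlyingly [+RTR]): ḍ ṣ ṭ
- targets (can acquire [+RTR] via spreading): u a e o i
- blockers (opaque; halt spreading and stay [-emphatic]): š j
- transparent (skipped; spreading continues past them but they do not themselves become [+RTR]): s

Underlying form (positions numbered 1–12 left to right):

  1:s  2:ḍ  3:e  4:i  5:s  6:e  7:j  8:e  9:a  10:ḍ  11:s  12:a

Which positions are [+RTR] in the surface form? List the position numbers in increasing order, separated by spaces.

2 8 9 10

From /ḍ/ at 2 leftward: 1 /s/ transparent; word edge.
From /ḍ/ at 10 leftward: 9 /a/ → [+RTR]; 8 /e/ → [+RTR]; 7 /j/ blocks.
Targets with no active source: positions 3 4 6 12 stay [-emphatic].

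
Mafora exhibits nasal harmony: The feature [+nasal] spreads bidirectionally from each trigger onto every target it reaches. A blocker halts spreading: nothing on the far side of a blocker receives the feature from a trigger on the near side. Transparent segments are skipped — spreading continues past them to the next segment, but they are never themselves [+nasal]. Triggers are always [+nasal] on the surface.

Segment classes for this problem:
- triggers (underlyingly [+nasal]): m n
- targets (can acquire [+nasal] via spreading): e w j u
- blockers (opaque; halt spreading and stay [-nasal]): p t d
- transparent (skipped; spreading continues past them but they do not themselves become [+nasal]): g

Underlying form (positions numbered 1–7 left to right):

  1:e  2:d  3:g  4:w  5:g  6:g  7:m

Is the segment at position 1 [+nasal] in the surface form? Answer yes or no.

no

From /m/ at 7 rightward: word edge.
From /m/ at 7 leftward: 6 /g/ transparent; 5 /g/ transparent; 4 /w/ → [+nasal]; 3 /g/ transparent; 2 /d/ blocks.
Target with no active source: position 1 stays [-nasal].
[+nasal] positions on the surface: 4 7.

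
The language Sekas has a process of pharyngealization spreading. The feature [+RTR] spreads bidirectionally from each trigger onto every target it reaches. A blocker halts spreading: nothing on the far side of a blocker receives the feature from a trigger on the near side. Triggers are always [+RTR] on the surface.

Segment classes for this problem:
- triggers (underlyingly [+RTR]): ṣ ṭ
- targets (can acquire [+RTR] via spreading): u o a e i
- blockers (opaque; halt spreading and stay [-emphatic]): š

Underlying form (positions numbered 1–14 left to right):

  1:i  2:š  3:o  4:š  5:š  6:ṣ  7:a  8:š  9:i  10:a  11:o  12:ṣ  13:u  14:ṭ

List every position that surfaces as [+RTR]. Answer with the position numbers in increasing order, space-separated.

6 7 9 10 11 12 13 14

From /ṣ/ at 6 rightward: 7 /a/ → [+RTR]; 8 /š/ blocks.
From /ṣ/ at 6 leftward: 5 /š/ blocks.
From /ṣ/ at 12 rightward: 13 /u/ → [+RTR]; 14 /ṭ/ is itself a trigger — this domain ends here.
From /ṣ/ at 12 leftward: 11 /o/ → [+RTR]; 10 /a/ → [+RTR]; 9 /i/ → [+RTR]; 8 /š/ blocks.
From /ṭ/ at 14 rightward: word edge.
From /ṭ/ at 14 leftward: 13 /u/ → [+RTR]; 12 /ṣ/ is itself a trigger — this domain ends here.
Targets with no active source: positions 1 3 stay [-emphatic].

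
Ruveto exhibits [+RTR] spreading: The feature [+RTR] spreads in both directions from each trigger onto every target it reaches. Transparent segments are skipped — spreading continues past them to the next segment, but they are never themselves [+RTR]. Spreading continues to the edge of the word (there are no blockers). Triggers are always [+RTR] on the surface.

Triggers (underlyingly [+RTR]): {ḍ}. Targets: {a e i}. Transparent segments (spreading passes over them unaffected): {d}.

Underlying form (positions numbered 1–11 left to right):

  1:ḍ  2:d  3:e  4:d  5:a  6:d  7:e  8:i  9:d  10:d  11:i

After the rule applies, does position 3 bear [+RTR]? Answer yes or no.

From /ḍ/ at 1 rightward: 2 /d/ transparent; 3 /e/ → [+RTR]; 4 /d/ transparent; 5 /a/ → [+RTR]; 6 /d/ transparent; 7 /e/ → [+RTR]; 8 /i/ → [+RTR]; 9 /d/ transparent; 10 /d/ transparent; 11 /i/ → [+RTR]; word edge.
From /ḍ/ at 1 leftward: word edge.
[+RTR] positions on the surface: 1 3 5 7 8 11.

yes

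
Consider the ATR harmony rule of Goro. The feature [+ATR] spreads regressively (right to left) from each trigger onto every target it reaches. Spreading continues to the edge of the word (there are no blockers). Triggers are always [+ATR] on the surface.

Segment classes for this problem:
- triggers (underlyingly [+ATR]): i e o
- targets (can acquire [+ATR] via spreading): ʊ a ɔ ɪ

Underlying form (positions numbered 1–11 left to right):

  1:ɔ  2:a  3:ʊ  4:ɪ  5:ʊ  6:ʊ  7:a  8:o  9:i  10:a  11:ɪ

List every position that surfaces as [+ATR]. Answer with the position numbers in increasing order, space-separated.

1 2 3 4 5 6 7 8 9

From /o/ at 8 leftward: 7 /a/ → [+ATR]; 6 /ʊ/ → [+ATR]; 5 /ʊ/ → [+ATR]; 4 /ɪ/ → [+ATR]; 3 /ʊ/ → [+ATR]; 2 /a/ → [+ATR]; 1 /ɔ/ → [+ATR]; word edge.
From /i/ at 9 leftward: 8 /o/ is itself a trigger — this domain ends here.
Targets with no active source: positions 10 11 stay [-ATR].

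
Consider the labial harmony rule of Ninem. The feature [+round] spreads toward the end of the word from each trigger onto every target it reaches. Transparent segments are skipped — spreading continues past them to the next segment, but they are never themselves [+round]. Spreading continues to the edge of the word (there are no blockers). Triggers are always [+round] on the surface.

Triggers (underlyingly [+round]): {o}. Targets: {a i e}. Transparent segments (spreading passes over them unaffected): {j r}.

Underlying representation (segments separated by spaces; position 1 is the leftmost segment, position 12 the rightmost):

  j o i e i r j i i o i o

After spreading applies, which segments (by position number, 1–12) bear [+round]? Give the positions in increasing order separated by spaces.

From /o/ at 2 rightward: 3 /i/ → [+round]; 4 /e/ → [+round]; 5 /i/ → [+round]; 6 /r/ transparent; 7 /j/ transparent; 8 /i/ → [+round]; 9 /i/ → [+round]; 10 /o/ is itself a trigger — this domain ends here.
From /o/ at 10 rightward: 11 /i/ → [+round]; 12 /o/ is itself a trigger — this domain ends here.
From /o/ at 12 rightward: word edge.

2 3 4 5 8 9 10 11 12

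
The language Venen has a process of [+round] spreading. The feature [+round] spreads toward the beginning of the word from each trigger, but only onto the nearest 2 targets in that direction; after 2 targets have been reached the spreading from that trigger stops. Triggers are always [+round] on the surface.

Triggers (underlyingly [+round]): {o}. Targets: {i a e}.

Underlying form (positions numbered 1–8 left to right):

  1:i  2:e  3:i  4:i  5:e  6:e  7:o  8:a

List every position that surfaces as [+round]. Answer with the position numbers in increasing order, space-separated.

5 6 7

From /o/ at 7 leftward: 6 /e/ → [+round]; 5 /e/ → [+round]; bound reached.
Targets with no active source: positions 1 2 3 4 8 stay [-round].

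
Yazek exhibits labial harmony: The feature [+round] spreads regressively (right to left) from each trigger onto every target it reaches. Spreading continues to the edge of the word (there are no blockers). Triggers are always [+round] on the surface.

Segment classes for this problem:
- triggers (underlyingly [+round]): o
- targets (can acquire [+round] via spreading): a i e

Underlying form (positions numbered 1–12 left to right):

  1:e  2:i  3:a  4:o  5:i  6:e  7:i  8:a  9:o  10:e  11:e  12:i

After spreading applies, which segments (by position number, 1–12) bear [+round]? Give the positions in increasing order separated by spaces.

From /o/ at 4 leftward: 3 /a/ → [+round]; 2 /i/ → [+round]; 1 /e/ → [+round]; word edge.
From /o/ at 9 leftward: 8 /a/ → [+round]; 7 /i/ → [+round]; 6 /e/ → [+round]; 5 /i/ → [+round]; 4 /o/ is itself a trigger — this domain ends here.
Targets with no active source: positions 10 11 12 stay [-round].

1 2 3 4 5 6 7 8 9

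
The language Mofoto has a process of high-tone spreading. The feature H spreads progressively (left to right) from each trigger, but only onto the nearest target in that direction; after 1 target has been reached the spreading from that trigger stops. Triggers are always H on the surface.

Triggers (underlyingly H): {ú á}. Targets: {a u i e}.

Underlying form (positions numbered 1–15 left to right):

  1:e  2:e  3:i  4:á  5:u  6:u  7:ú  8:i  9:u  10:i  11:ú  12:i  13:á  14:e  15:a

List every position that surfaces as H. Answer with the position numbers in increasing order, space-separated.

4 5 7 8 11 12 13 14

From /á/ at 4 rightward: 5 /u/ → H; bound reached.
From /ú/ at 7 rightward: 8 /i/ → H; bound reached.
From /ú/ at 11 rightward: 12 /i/ → H; bound reached.
From /á/ at 13 rightward: 14 /e/ → H; bound reached.
Targets with no active source: positions 1 2 3 6 9 10 15 stay [-high tone].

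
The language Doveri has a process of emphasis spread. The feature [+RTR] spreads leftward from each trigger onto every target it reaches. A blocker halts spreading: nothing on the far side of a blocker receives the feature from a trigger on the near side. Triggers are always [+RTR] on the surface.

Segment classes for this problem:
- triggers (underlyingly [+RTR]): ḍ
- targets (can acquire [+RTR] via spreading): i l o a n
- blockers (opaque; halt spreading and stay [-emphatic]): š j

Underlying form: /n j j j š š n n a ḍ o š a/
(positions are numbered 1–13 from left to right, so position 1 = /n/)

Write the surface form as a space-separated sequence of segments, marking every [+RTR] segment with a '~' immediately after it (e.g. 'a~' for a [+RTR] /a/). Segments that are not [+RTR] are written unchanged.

n j j j š š n~ n~ a~ ḍ~ o š a

From /ḍ/ at 10 leftward: 9 /a/ → [+RTR]; 8 /n/ → [+RTR]; 7 /n/ → [+RTR]; 6 /š/ blocks.
Targets with no active source: positions 1 11 13 stay [-emphatic].
[+RTR] positions on the surface: 7 8 9 10.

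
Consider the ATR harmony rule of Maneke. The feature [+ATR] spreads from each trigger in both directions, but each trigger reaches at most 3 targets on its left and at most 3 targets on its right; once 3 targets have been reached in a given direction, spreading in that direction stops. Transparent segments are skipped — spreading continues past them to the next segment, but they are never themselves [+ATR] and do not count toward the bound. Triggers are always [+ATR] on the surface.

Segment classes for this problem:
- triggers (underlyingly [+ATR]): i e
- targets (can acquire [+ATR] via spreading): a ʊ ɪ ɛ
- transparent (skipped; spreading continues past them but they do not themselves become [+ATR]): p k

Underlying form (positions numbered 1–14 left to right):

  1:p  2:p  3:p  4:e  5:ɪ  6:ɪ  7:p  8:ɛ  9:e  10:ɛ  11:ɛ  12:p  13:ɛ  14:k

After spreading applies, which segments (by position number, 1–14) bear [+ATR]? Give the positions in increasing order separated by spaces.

4 5 6 8 9 10 11 13

From /e/ at 4 rightward: 5 /ɪ/ → [+ATR]; 6 /ɪ/ → [+ATR]; 7 /p/ transparent; 8 /ɛ/ → [+ATR]; bound reached.
From /e/ at 4 leftward: 3 /p/ transparent; 2 /p/ transparent; 1 /p/ transparent; word edge.
From /e/ at 9 rightward: 10 /ɛ/ → [+ATR]; 11 /ɛ/ → [+ATR]; 12 /p/ transparent; 13 /ɛ/ → [+ATR]; bound reached.
From /e/ at 9 leftward: 8 /ɛ/ → [+ATR]; 7 /p/ transparent; 6 /ɪ/ → [+ATR]; 5 /ɪ/ → [+ATR]; bound reached.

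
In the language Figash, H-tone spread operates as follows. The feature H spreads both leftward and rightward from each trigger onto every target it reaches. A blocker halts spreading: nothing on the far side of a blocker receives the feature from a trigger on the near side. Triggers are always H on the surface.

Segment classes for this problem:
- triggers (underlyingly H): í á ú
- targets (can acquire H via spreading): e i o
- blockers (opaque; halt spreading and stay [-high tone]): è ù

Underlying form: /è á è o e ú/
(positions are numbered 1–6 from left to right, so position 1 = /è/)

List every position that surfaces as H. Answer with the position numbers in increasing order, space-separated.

From /á/ at 2 rightward: 3 /è/ blocks.
From /á/ at 2 leftward: 1 /è/ blocks.
From /ú/ at 6 rightward: word edge.
From /ú/ at 6 leftward: 5 /e/ → H; 4 /o/ → H; 3 /è/ blocks.

2 4 5 6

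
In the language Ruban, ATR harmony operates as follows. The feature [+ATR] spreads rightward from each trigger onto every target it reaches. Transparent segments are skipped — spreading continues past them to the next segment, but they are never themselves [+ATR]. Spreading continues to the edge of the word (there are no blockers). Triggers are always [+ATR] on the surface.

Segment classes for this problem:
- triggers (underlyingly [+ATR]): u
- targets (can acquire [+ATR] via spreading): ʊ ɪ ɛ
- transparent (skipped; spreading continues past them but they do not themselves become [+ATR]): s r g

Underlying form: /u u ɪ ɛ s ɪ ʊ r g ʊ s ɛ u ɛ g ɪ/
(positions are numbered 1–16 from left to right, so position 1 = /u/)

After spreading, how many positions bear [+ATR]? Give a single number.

11

From /u/ at 1 rightward: 2 /u/ is itself a trigger — this domain ends here.
From /u/ at 2 rightward: 3 /ɪ/ → [+ATR]; 4 /ɛ/ → [+ATR]; 5 /s/ transparent; 6 /ɪ/ → [+ATR]; 7 /ʊ/ → [+ATR]; 8 /r/ transparent; 9 /g/ transparent; 10 /ʊ/ → [+ATR]; 11 /s/ transparent; 12 /ɛ/ → [+ATR]; 13 /u/ is itself a trigger — this domain ends here.
From /u/ at 13 rightward: 14 /ɛ/ → [+ATR]; 15 /g/ transparent; 16 /ɪ/ → [+ATR]; word edge.
[+ATR] positions on the surface: 1 2 3 4 6 7 10 12 13 14 16.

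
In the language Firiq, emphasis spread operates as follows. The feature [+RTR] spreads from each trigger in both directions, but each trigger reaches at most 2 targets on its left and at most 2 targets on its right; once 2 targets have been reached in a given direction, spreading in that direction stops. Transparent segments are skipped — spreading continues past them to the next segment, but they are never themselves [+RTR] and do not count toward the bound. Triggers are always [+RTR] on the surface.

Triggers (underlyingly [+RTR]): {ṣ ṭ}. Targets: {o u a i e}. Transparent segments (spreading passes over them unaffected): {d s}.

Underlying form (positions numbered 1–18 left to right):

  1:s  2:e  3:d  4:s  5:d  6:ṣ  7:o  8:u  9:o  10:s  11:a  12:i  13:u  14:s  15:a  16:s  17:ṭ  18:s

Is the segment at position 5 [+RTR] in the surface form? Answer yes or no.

no

From /ṣ/ at 6 rightward: 7 /o/ → [+RTR]; 8 /u/ → [+RTR]; bound reached.
From /ṣ/ at 6 leftward: 5 /d/ transparent; 4 /s/ transparent; 3 /d/ transparent; 2 /e/ → [+RTR]; 1 /s/ transparent; word edge.
From /ṭ/ at 17 rightward: 18 /s/ transparent; word edge.
From /ṭ/ at 17 leftward: 16 /s/ transparent; 15 /a/ → [+RTR]; 14 /s/ transparent; 13 /u/ → [+RTR]; bound reached.
Targets with no active source: positions 9 11 12 stay [-emphatic].
[+RTR] positions on the surface: 2 6 7 8 13 15 17.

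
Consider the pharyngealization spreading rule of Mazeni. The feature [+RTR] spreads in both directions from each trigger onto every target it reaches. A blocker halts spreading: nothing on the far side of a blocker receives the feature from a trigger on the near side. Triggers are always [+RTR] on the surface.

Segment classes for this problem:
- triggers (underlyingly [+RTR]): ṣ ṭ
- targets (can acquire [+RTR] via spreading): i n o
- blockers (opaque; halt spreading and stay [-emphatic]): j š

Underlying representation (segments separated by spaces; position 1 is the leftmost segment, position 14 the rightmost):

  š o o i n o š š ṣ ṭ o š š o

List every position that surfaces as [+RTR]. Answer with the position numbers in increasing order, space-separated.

9 10 11

From /ṣ/ at 9 rightward: 10 /ṭ/ is itself a trigger — this domain ends here.
From /ṣ/ at 9 leftward: 8 /š/ blocks.
From /ṭ/ at 10 rightward: 11 /o/ → [+RTR]; 12 /š/ blocks.
From /ṭ/ at 10 leftward: 9 /ṣ/ is itself a trigger — this domain ends here.
Targets with no active source: positions 2 3 4 5 6 14 stay [-emphatic].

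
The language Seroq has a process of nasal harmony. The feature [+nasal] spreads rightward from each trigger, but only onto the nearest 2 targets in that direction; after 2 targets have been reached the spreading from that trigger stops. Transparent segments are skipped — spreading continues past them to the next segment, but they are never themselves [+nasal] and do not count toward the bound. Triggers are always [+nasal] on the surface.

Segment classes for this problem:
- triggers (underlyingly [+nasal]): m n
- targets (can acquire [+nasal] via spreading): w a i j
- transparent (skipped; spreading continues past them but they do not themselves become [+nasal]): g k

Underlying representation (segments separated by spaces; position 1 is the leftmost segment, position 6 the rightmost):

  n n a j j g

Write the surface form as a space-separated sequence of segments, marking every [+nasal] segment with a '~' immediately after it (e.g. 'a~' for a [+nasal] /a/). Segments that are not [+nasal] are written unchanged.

From /n/ at 1 rightward: 2 /n/ is itself a trigger — this domain ends here.
From /n/ at 2 rightward: 3 /a/ → [+nasal]; 4 /j/ → [+nasal]; bound reached.
Target with no active source: position 5 stays [-nasal].
[+nasal] positions on the surface: 1 2 3 4.

n~ n~ a~ j~ j g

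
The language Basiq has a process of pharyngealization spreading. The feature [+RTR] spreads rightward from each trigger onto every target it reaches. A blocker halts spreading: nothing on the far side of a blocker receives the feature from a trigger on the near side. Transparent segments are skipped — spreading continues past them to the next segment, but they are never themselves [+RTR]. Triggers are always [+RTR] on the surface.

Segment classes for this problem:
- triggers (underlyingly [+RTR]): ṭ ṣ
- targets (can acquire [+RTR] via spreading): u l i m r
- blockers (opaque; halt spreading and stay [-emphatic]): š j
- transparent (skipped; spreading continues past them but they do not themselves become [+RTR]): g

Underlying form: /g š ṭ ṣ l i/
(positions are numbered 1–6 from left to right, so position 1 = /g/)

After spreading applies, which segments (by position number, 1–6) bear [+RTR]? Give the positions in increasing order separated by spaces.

From /ṭ/ at 3 rightward: 4 /ṣ/ is itself a trigger — this domain ends here.
From /ṣ/ at 4 rightward: 5 /l/ → [+RTR]; 6 /i/ → [+RTR]; word edge.

3 4 5 6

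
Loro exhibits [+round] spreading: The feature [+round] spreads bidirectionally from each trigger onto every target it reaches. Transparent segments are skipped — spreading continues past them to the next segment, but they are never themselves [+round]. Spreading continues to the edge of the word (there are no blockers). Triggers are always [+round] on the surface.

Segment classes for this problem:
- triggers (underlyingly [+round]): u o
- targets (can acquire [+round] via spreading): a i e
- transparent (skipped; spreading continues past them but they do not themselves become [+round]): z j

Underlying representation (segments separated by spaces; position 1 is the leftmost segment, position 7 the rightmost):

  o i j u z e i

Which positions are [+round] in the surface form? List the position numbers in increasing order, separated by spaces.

From /o/ at 1 rightward: 2 /i/ → [+round]; 3 /j/ transparent; 4 /u/ is itself a trigger — this domain ends here.
From /o/ at 1 leftward: word edge.
From /u/ at 4 rightward: 5 /z/ transparent; 6 /e/ → [+round]; 7 /i/ → [+round]; word edge.
From /u/ at 4 leftward: 3 /j/ transparent; 2 /i/ → [+round]; 1 /o/ is itself a trigger — this domain ends here.

1 2 4 6 7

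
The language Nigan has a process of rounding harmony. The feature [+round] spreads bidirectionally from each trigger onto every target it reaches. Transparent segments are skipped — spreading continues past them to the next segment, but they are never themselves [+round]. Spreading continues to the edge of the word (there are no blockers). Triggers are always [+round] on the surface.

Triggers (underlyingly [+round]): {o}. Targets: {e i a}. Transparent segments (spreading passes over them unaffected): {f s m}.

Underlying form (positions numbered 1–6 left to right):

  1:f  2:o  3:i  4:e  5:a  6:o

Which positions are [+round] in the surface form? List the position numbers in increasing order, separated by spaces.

2 3 4 5 6

From /o/ at 2 rightward: 3 /i/ → [+round]; 4 /e/ → [+round]; 5 /a/ → [+round]; 6 /o/ is itself a trigger — this domain ends here.
From /o/ at 2 leftward: 1 /f/ transparent; word edge.
From /o/ at 6 rightward: word edge.
From /o/ at 6 leftward: 5 /a/ → [+round]; 4 /e/ → [+round]; 3 /i/ → [+round]; 2 /o/ is itself a trigger — this domain ends here.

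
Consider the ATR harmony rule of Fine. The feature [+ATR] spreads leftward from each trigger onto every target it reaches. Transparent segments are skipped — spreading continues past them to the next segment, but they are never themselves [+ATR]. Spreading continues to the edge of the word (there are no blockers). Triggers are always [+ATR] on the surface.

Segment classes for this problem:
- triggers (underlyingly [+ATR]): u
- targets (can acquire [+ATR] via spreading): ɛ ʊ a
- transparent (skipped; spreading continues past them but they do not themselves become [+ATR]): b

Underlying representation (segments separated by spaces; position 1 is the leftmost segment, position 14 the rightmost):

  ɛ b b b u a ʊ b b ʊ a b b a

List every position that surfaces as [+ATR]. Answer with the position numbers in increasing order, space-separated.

1 5

From /u/ at 5 leftward: 4 /b/ transparent; 3 /b/ transparent; 2 /b/ transparent; 1 /ɛ/ → [+ATR]; word edge.
Targets with no active source: positions 6 7 10 11 14 stay [-ATR].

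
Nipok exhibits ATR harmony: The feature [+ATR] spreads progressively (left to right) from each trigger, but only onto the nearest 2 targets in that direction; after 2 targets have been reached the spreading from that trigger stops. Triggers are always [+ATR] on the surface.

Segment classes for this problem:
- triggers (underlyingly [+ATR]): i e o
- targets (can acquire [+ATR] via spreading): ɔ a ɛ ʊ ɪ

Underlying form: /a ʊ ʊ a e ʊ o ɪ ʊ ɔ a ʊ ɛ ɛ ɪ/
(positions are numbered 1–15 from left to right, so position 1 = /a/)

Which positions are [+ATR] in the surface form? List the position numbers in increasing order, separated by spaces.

From /e/ at 5 rightward: 6 /ʊ/ → [+ATR]; 7 /o/ is itself a trigger — this domain ends here.
From /o/ at 7 rightward: 8 /ɪ/ → [+ATR]; 9 /ʊ/ → [+ATR]; bound reached.
Targets with no active source: positions 1 2 3 4 10 11 12 13 14 15 stay [-ATR].

5 6 7 8 9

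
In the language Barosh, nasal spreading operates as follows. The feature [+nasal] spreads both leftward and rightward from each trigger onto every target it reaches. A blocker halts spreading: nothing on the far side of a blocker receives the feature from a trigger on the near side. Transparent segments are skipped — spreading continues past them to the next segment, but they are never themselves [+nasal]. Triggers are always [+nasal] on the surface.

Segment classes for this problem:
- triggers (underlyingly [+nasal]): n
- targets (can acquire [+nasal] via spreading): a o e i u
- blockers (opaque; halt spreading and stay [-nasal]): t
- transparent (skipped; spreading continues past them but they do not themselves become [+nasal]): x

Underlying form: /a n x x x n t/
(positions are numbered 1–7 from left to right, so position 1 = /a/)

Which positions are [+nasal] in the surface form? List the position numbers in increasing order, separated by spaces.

From /n/ at 2 rightward: 3 /x/ transparent; 4 /x/ transparent; 5 /x/ transparent; 6 /n/ is itself a trigger — this domain ends here.
From /n/ at 2 leftward: 1 /a/ → [+nasal]; word edge.
From /n/ at 6 rightward: 7 /t/ blocks.
From /n/ at 6 leftward: 5 /x/ transparent; 4 /x/ transparent; 3 /x/ transparent; 2 /n/ is itself a trigger — this domain ends here.

1 2 6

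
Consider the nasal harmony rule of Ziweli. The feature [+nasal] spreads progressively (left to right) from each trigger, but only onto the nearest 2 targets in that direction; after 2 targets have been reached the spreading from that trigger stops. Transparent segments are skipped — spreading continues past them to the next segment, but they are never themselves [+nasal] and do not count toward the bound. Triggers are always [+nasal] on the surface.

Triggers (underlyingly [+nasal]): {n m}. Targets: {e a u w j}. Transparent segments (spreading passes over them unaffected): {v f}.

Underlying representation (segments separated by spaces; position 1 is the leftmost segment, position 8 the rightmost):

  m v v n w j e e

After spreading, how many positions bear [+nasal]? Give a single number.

4

From /m/ at 1 rightward: 2 /v/ transparent; 3 /v/ transparent; 4 /n/ is itself a trigger — this domain ends here.
From /n/ at 4 rightward: 5 /w/ → [+nasal]; 6 /j/ → [+nasal]; bound reached.
Targets with no active source: positions 7 8 stay [-nasal].
[+nasal] positions on the surface: 1 4 5 6.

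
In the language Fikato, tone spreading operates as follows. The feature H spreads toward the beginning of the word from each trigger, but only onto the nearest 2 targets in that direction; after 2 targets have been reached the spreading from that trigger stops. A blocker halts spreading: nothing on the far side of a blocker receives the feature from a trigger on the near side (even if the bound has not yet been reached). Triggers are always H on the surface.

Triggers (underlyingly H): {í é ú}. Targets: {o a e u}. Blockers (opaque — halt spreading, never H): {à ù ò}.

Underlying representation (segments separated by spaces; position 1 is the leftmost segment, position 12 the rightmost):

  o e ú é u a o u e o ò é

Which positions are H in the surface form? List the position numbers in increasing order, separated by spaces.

1 2 3 4 12

From /ú/ at 3 leftward: 2 /e/ → H; 1 /o/ → H; bound reached.
From /é/ at 4 leftward: 3 /ú/ is itself a trigger — this domain ends here.
From /é/ at 12 leftward: 11 /ò/ blocks.
Targets with no active source: positions 5 6 7 8 9 10 stay [-high tone].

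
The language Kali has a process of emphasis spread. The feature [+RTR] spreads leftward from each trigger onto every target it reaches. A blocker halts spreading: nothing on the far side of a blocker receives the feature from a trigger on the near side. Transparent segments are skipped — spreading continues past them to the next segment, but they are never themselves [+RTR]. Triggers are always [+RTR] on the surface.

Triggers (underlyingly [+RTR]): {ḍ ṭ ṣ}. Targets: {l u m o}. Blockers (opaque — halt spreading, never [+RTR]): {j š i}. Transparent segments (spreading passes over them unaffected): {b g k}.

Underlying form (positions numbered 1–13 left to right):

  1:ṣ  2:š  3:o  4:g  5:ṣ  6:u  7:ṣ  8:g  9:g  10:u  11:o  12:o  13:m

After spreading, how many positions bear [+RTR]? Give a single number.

5

From /ṣ/ at 1 leftward: word edge.
From /ṣ/ at 5 leftward: 4 /g/ transparent; 3 /o/ → [+RTR]; 2 /š/ blocks.
From /ṣ/ at 7 leftward: 6 /u/ → [+RTR]; 5 /ṣ/ is itself a trigger — this domain ends here.
Targets with no active source: positions 10 11 12 13 stay [-emphatic].
[+RTR] positions on the surface: 1 3 5 6 7.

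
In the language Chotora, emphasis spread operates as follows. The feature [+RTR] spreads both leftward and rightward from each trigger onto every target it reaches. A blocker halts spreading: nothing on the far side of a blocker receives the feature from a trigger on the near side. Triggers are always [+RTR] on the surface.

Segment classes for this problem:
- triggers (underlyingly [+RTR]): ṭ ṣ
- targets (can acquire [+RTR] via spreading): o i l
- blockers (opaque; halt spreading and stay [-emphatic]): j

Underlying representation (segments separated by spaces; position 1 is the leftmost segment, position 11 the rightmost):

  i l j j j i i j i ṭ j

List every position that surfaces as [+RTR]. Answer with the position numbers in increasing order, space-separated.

9 10

From /ṭ/ at 10 rightward: 11 /j/ blocks.
From /ṭ/ at 10 leftward: 9 /i/ → [+RTR]; 8 /j/ blocks.
Targets with no active source: positions 1 2 6 7 stay [-emphatic].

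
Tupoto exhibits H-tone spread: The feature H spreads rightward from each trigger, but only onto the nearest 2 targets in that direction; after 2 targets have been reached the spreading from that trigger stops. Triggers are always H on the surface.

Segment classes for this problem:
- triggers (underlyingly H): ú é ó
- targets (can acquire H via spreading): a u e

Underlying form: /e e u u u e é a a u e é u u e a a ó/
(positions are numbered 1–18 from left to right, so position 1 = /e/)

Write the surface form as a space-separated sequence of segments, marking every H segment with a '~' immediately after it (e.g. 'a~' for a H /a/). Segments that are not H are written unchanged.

From /é/ at 7 rightward: 8 /a/ → H; 9 /a/ → H; bound reached.
From /é/ at 12 rightward: 13 /u/ → H; 14 /u/ → H; bound reached.
From /ó/ at 18 rightward: word edge.
Targets with no active source: positions 1 2 3 4 5 6 10 11 15 16 17 stay [-high tone].
H positions on the surface: 7 8 9 12 13 14 18.

e e u u u e é~ a~ a~ u e é~ u~ u~ e a a ó~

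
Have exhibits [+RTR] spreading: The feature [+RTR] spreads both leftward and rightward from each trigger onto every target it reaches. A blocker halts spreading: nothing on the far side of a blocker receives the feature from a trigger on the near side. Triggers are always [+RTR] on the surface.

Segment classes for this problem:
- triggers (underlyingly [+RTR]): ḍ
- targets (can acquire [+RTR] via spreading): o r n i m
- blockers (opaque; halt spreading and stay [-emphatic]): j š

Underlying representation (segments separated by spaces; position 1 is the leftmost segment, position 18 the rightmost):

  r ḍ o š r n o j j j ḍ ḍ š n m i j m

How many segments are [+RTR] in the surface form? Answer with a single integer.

From /ḍ/ at 2 rightward: 3 /o/ → [+RTR]; 4 /š/ blocks.
From /ḍ/ at 2 leftward: 1 /r/ → [+RTR]; word edge.
From /ḍ/ at 11 rightward: 12 /ḍ/ is itself a trigger — this domain ends here.
From /ḍ/ at 11 leftward: 10 /j/ blocks.
From /ḍ/ at 12 rightward: 13 /š/ blocks.
From /ḍ/ at 12 leftward: 11 /ḍ/ is itself a trigger — this domain ends here.
Targets with no active source: positions 5 6 7 14 15 16 18 stay [-emphatic].
[+RTR] positions on the surface: 1 2 3 11 12.

5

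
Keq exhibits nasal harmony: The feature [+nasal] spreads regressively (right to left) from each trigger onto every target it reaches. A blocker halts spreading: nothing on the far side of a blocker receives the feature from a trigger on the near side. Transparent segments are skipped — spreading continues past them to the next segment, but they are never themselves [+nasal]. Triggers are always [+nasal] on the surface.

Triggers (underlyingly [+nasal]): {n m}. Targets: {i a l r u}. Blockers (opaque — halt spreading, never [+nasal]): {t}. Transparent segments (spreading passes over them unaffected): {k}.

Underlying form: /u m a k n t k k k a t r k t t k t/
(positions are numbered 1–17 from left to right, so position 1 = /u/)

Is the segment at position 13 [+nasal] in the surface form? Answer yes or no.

From /m/ at 2 leftward: 1 /u/ → [+nasal]; word edge.
From /n/ at 5 leftward: 4 /k/ transparent; 3 /a/ → [+nasal]; 2 /m/ is itself a trigger — this domain ends here.
Targets with no active source: positions 10 12 stay [-nasal].
[+nasal] positions on the surface: 1 2 3 5.

no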